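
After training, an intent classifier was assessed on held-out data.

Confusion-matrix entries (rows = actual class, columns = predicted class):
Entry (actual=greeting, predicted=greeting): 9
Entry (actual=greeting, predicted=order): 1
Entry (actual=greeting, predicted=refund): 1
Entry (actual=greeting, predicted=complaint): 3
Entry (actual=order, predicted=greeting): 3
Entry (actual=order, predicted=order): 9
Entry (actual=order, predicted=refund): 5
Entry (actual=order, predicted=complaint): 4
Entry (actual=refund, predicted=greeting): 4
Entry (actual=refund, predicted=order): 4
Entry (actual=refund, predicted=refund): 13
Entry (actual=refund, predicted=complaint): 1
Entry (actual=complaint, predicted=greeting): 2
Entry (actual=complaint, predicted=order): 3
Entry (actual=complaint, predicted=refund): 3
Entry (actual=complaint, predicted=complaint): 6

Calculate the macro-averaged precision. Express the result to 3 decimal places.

Per-class precision (TP/(TP+FP)):
  greeting: TP=9, FP=3+4+2=9 → 9/18 = 0.5000
  order: TP=9, FP=1+4+3=8 → 9/17 = 0.5294
  refund: TP=13, FP=1+5+3=9 → 13/22 = 0.5909
  complaint: TP=6, FP=3+4+1=8 → 6/14 = 0.4286
Macro-precision = mean = (0.5000 + 0.5294 + 0.5909 + 0.4286) / 4 = 0.512

0.512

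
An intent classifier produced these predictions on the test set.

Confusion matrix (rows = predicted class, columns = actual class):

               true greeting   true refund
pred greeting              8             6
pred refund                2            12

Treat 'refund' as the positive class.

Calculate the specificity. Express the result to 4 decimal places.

Specificity = TN/(TN+FP) = 8/(8+2) = 0.8000

0.8000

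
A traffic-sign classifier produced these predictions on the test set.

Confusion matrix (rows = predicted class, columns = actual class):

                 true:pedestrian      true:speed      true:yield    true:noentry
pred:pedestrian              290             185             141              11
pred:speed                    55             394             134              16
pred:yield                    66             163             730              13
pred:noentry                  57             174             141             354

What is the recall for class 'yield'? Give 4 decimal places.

0.6370

Treat 'yield' as positive and all other classes as negative.
recall = TP/(TP+FN).
yield: TP=730, FN=141+134+141=416 → 730/1146 = 0.63700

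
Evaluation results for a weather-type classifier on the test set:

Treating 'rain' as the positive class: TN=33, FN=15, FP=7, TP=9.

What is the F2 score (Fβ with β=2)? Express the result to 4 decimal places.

Fβ = (1+β²)·TP / ((1+β²)·TP + β²·FN + FP), with β²=4
= 5·9 / (5·9 + 4·15 + 7) = 0.4018

0.4018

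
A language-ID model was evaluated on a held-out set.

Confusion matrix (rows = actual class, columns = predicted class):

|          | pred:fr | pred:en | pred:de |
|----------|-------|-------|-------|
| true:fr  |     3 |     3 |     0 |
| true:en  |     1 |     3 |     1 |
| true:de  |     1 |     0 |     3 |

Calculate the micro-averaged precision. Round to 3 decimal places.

Micro-averaging pools counts across classes: ΣTP=9, ΣFP=6, ΣFN=6.
Micro-precision = TP/(TP+FP) on pooled counts = 0.600 (equals overall accuracy in single-label multiclass).

0.600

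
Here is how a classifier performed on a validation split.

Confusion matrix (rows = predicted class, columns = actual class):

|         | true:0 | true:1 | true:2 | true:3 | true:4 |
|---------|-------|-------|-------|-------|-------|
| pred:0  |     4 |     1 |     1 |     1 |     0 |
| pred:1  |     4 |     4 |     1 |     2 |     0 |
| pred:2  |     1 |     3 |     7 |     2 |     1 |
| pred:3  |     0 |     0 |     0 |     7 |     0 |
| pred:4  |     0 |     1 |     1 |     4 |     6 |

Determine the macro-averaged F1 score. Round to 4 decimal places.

0.5447

Per-class F1 score (2·TP/(2·TP+FP+FN)):
  0: TP=4, FP=1+1+1+0=3, FN=4+1+0+0=5 → 8/16 = 0.50000
  1: TP=4, FP=4+1+2+0=7, FN=1+3+0+1=5 → 8/20 = 0.40000
  2: TP=7, FP=1+3+2+1=7, FN=1+1+0+1=3 → 14/24 = 0.58333
  3: TP=7, FP=0+0+0+0=0, FN=1+2+2+4=9 → 14/23 = 0.60870
  4: TP=6, FP=0+1+1+4=6, FN=0+0+1+0=1 → 12/19 = 0.63158
Macro-F1 score = mean = (0.50000 + 0.40000 + 0.58333 + 0.60870 + 0.63158) / 5 = 0.5447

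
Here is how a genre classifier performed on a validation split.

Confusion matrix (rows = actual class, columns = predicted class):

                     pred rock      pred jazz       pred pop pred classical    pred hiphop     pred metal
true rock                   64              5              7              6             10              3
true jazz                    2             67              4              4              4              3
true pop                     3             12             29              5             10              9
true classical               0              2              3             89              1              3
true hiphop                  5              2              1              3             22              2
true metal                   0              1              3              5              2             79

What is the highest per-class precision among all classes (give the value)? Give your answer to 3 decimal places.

0.865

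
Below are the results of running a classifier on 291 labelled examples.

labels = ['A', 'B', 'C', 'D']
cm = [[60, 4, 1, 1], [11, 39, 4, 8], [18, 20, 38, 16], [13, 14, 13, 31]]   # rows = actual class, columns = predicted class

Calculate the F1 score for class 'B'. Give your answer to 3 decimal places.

F1 score = 2·TP/(2·TP+FP+FN).
B: TP=39, FP=4+20+14=38, FN=11+4+8=23 → 78/139 = 0.5612

0.561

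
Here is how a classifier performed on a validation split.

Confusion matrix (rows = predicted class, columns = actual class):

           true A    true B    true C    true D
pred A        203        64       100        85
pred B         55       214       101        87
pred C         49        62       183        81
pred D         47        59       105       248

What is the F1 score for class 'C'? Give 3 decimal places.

0.424

One-vs-rest for 'C': TP = diagonal; FP = other classes predicted 'C'; FN = 'C' predicted as other.
F1 score = 2·TP/(2·TP+FP+FN).
C: TP=183, FP=49+62+81=192, FN=100+101+105=306 → 366/864 = 0.4236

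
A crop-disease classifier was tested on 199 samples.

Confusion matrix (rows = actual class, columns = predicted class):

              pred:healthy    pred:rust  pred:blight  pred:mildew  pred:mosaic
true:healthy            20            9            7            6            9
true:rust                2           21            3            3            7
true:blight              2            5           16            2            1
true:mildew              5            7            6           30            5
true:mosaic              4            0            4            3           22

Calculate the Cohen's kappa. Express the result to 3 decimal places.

Observed agreement pₒ = trace/N = 109/199 = 0.5477
Expected agreement pₑ = Σ (rowᵢ·colᵢ)/N² = (51·33 + 36·42 + 26·36 + 53·44 + 33·44)/199² = 0.1999
κ = (pₒ − pₑ)/(1 − pₑ) = (0.5477 − 0.1999)/(1 − 0.1999) = 0.435

0.435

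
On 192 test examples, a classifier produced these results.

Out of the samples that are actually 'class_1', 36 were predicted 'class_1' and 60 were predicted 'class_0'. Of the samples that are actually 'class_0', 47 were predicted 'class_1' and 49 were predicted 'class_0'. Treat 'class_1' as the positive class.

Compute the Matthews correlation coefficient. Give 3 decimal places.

-0.116

MCC = (TP·TN − FP·FN) / √((TP+FP)(TP+FN)(TN+FP)(TN+FN))
Numerator = 36·49 − 47·60 = -1056
Denominator = √(83·96·96·109) = √83377152 = 9131.1090
MCC = -1056 / 9131.1090 = -0.116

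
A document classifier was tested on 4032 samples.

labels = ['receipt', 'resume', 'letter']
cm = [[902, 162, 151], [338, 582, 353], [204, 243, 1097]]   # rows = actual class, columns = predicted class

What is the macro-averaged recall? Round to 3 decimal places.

Per-class recall (TP/(TP+FN)):
  receipt: TP=902, FN=162+151=313 → 902/1215 = 0.7424
  resume: TP=582, FN=338+353=691 → 582/1273 = 0.4572
  letter: TP=1097, FN=204+243=447 → 1097/1544 = 0.7105
Macro-recall = mean = (0.7424 + 0.4572 + 0.7105) / 3 = 0.637

0.637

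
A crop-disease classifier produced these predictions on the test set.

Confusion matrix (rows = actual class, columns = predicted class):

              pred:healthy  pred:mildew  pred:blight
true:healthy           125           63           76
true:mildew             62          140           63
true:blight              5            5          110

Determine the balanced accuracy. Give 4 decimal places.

Balanced accuracy = mean of per-class recall.
  healthy: recall = 125/264 = 0.47348
  mildew: recall = 140/265 = 0.52830
  blight: recall = 110/120 = 0.91667
Mean = (0.47348 + 0.52830 + 0.91667) / 3 = 0.6395

0.6395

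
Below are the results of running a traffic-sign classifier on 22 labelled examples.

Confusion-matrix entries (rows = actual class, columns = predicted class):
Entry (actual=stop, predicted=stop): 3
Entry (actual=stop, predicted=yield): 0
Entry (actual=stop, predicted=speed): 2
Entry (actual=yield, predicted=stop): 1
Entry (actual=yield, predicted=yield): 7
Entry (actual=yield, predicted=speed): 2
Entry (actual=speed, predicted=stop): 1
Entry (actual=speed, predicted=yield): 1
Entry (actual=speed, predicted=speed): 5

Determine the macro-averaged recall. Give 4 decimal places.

0.6714

Per-class recall (TP/(TP+FN)):
  stop: TP=3, FN=0+2=2 → 3/5 = 0.60000
  yield: TP=7, FN=1+2=3 → 7/10 = 0.70000
  speed: TP=5, FN=1+1=2 → 5/7 = 0.71429
Macro-recall = mean = (0.60000 + 0.70000 + 0.71429) / 3 = 0.6714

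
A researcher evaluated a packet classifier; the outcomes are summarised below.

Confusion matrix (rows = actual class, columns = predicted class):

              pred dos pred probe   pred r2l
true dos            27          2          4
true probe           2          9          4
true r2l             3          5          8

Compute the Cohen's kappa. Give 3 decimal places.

Observed agreement pₒ = trace/N = 44/64 = 0.6875
Expected agreement pₑ = Σ (rowᵢ·colᵢ)/N² = (33·32 + 15·16 + 16·16)/64² = 0.3789
κ = (pₒ − pₑ)/(1 − pₑ) = (0.6875 − 0.3789)/(1 − 0.3789) = 0.497

0.497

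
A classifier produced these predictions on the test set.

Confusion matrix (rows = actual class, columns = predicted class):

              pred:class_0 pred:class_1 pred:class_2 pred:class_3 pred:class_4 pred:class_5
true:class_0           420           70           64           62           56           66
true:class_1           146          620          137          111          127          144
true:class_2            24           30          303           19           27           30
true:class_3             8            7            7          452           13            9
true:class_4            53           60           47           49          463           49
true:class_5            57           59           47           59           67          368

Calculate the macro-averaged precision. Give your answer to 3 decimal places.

0.599

Per-class precision (TP/(TP+FP)):
  class_0: TP=420, FP=146+24+8+53+57=288 → 420/708 = 0.5932
  class_1: TP=620, FP=70+30+7+60+59=226 → 620/846 = 0.7329
  class_2: TP=303, FP=64+137+7+47+47=302 → 303/605 = 0.5008
  class_3: TP=452, FP=62+111+19+49+59=300 → 452/752 = 0.6011
  class_4: TP=463, FP=56+127+27+13+67=290 → 463/753 = 0.6149
  class_5: TP=368, FP=66+144+30+9+49=298 → 368/666 = 0.5526
Macro-precision = mean = (0.5932 + 0.7329 + 0.5008 + 0.6011 + 0.6149 + 0.5526) / 6 = 0.599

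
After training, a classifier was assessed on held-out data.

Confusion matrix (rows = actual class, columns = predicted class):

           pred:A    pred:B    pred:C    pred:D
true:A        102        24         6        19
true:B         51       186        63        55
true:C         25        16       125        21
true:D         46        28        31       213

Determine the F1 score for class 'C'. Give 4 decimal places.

F1 score = 2·TP/(2·TP+FP+FN).
C: TP=125, FP=6+63+31=100, FN=25+16+21=62 → 250/412 = 0.60680

0.6068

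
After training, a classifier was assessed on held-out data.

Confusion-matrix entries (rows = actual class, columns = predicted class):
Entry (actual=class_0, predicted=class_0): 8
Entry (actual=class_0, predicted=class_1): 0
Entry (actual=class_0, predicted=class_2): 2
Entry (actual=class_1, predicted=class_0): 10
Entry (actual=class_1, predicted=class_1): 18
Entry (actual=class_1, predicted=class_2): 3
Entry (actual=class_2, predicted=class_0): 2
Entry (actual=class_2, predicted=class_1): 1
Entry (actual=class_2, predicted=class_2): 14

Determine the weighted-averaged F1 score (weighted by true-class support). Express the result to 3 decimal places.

0.705

Per-class F1 score (2·TP/(2·TP+FP+FN)):
  class_0: TP=8, FP=10+2=12, FN=0+2=2 → 16/30 = 0.5333
  class_1: TP=18, FP=0+1=1, FN=10+3=13 → 36/50 = 0.7200
  class_2: TP=14, FP=2+3=5, FN=2+1=3 → 28/36 = 0.7778
Weighted-F1 score = Σ (supportᵢ/N)·F1 scoreᵢ with N=58: (10/58)·0.5333 + (31/58)·0.7200 + (17/58)·0.7778 = 0.705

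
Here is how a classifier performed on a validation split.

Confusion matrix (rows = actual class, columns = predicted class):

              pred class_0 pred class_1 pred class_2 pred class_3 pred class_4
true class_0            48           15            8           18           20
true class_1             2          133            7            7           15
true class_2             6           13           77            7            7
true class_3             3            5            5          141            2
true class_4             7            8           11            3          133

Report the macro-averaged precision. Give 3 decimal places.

0.751

Per-class precision (TP/(TP+FP)):
  class_0: TP=48, FP=2+6+3+7=18 → 48/66 = 0.7273
  class_1: TP=133, FP=15+13+5+8=41 → 133/174 = 0.7644
  class_2: TP=77, FP=8+7+5+11=31 → 77/108 = 0.7130
  class_3: TP=141, FP=18+7+7+3=35 → 141/176 = 0.8011
  class_4: TP=133, FP=20+15+7+2=44 → 133/177 = 0.7514
Macro-precision = mean = (0.7273 + 0.7644 + 0.7130 + 0.8011 + 0.7514) / 5 = 0.751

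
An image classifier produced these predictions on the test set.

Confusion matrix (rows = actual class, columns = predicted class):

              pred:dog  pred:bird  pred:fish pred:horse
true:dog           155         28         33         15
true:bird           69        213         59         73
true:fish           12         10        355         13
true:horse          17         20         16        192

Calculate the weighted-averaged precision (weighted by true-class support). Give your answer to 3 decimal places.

Per-class precision (TP/(TP+FP)):
  dog: TP=155, FP=69+12+17=98 → 155/253 = 0.6126
  bird: TP=213, FP=28+10+20=58 → 213/271 = 0.7860
  fish: TP=355, FP=33+59+16=108 → 355/463 = 0.7667
  horse: TP=192, FP=15+73+13=101 → 192/293 = 0.6553
Weighted-precision = Σ (supportᵢ/N)·precisionᵢ with N=1280: (231/1280)·0.6126 + (414/1280)·0.7860 + (390/1280)·0.7667 + (245/1280)·0.6553 = 0.724

0.724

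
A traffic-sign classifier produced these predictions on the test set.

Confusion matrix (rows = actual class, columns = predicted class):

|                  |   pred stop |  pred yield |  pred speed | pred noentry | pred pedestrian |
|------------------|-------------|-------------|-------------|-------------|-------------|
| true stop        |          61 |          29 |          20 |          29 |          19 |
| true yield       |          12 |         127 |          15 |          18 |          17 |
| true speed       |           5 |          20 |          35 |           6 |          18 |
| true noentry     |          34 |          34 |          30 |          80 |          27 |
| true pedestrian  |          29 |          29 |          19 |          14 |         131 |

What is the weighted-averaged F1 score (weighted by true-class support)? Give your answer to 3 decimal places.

Per-class F1 score (2·TP/(2·TP+FP+FN)):
  stop: TP=61, FP=12+5+34+29=80, FN=29+20+29+19=97 → 122/299 = 0.4080
  yield: TP=127, FP=29+20+34+29=112, FN=12+15+18+17=62 → 254/428 = 0.5935
  speed: TP=35, FP=20+15+30+19=84, FN=5+20+6+18=49 → 70/203 = 0.3448
  noentry: TP=80, FP=29+18+6+14=67, FN=34+34+30+27=125 → 160/352 = 0.4545
  pedestrian: TP=131, FP=19+17+18+27=81, FN=29+29+19+14=91 → 262/434 = 0.6037
Weighted-F1 score = Σ (supportᵢ/N)·F1 scoreᵢ with N=858: (158/858)·0.4080 + (189/858)·0.5935 + (84/858)·0.3448 + (205/858)·0.4545 + (222/858)·0.6037 = 0.504

0.504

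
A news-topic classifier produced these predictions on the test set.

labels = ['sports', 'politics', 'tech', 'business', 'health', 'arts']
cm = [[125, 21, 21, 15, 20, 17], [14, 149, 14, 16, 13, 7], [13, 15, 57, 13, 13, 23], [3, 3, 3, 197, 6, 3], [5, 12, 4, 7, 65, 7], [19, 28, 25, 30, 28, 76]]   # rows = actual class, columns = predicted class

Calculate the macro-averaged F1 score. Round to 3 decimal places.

Per-class F1 score (2·TP/(2·TP+FP+FN)):
  sports: TP=125, FP=14+13+3+5+19=54, FN=21+21+15+20+17=94 → 250/398 = 0.6281
  politics: TP=149, FP=21+15+3+12+28=79, FN=14+14+16+13+7=64 → 298/441 = 0.6757
  tech: TP=57, FP=21+14+3+4+25=67, FN=13+15+13+13+23=77 → 114/258 = 0.4419
  business: TP=197, FP=15+16+13+7+30=81, FN=3+3+3+6+3=18 → 394/493 = 0.7992
  health: TP=65, FP=20+13+13+6+28=80, FN=5+12+4+7+7=35 → 130/245 = 0.5306
  arts: TP=76, FP=17+7+23+3+7=57, FN=19+28+25+30+28=130 → 152/339 = 0.4484
Macro-F1 score = mean = (0.6281 + 0.6757 + 0.4419 + 0.7992 + 0.5306 + 0.4484) / 6 = 0.587

0.587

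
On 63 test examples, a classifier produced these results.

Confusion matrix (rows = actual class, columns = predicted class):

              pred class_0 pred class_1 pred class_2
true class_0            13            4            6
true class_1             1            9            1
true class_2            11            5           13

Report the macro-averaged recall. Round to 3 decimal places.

0.611

Per-class recall (TP/(TP+FN)):
  class_0: TP=13, FN=4+6=10 → 13/23 = 0.5652
  class_1: TP=9, FN=1+1=2 → 9/11 = 0.8182
  class_2: TP=13, FN=11+5=16 → 13/29 = 0.4483
Macro-recall = mean = (0.5652 + 0.8182 + 0.4483) / 3 = 0.611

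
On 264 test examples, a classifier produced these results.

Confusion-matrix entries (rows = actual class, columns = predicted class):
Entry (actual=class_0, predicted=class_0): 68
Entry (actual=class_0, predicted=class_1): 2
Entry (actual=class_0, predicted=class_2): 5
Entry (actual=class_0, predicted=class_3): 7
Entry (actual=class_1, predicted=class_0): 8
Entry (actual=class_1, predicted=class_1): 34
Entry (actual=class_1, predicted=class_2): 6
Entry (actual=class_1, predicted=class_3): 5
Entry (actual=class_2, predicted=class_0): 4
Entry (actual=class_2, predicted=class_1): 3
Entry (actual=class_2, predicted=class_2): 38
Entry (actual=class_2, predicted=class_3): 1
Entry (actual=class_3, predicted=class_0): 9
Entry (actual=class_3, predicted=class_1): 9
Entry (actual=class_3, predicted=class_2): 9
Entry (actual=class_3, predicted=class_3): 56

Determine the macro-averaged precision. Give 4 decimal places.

0.7348

Per-class precision (TP/(TP+FP)):
  class_0: TP=68, FP=8+4+9=21 → 68/89 = 0.76404
  class_1: TP=34, FP=2+3+9=14 → 34/48 = 0.70833
  class_2: TP=38, FP=5+6+9=20 → 38/58 = 0.65517
  class_3: TP=56, FP=7+5+1=13 → 56/69 = 0.81159
Macro-precision = mean = (0.76404 + 0.70833 + 0.65517 + 0.81159) / 4 = 0.7348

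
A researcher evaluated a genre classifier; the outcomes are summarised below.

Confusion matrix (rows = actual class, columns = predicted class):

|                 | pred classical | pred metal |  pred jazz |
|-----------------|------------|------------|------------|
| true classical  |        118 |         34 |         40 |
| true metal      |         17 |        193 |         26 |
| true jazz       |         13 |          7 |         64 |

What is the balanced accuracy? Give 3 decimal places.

0.731

Balanced accuracy = mean of per-class recall.
  classical: recall = 118/192 = 0.6146
  metal: recall = 193/236 = 0.8178
  jazz: recall = 64/84 = 0.7619
Mean = (0.6146 + 0.8178 + 0.7619) / 3 = 0.731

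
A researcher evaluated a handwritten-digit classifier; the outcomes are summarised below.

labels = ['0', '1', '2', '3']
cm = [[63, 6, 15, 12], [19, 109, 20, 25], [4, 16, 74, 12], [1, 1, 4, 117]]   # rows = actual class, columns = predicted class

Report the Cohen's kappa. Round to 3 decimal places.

0.635

Observed agreement pₒ = trace/N = 363/498 = 0.7289
Expected agreement pₑ = Σ (rowᵢ·colᵢ)/N² = (96·87 + 173·132 + 106·113 + 123·166)/498² = 0.2564
κ = (pₒ − pₑ)/(1 − pₑ) = (0.7289 − 0.2564)/(1 − 0.2564) = 0.635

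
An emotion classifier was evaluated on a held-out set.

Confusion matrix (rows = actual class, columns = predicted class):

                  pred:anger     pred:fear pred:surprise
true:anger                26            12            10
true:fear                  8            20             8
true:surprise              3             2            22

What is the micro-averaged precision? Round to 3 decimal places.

Micro-averaging pools counts across classes: ΣTP=68, ΣFP=43, ΣFN=43.
Micro-precision = TP/(TP+FP) on pooled counts = 0.613 (equals overall accuracy in single-label multiclass).

0.613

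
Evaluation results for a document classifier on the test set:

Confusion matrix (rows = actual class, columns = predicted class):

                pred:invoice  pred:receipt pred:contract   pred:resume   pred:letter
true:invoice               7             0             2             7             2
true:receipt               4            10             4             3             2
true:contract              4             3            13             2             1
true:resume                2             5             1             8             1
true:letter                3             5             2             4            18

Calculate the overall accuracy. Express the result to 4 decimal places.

Accuracy = trace / total = (7+10+13+8+18=56) / 113 = 56/113 = 0.4956

0.4956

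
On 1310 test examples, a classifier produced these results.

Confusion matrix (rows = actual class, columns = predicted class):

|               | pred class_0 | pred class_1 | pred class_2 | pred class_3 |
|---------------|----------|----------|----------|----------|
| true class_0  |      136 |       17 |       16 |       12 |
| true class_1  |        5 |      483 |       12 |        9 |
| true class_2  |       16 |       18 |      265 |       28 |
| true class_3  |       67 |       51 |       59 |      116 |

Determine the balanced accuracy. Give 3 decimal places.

0.727

Balanced accuracy = mean of per-class recall.
  class_0: recall = 136/181 = 0.7514
  class_1: recall = 483/509 = 0.9489
  class_2: recall = 265/327 = 0.8104
  class_3: recall = 116/293 = 0.3959
Mean = (0.7514 + 0.9489 + 0.8104 + 0.3959) / 4 = 0.727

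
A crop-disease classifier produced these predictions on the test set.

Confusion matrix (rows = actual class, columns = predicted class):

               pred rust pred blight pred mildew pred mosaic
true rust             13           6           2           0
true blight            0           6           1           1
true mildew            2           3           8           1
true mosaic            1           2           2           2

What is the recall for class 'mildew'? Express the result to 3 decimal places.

0.571

Treat 'mildew' as positive and all other classes as negative.
recall = TP/(TP+FN).
mildew: TP=8, FN=2+3+1=6 → 8/14 = 0.5714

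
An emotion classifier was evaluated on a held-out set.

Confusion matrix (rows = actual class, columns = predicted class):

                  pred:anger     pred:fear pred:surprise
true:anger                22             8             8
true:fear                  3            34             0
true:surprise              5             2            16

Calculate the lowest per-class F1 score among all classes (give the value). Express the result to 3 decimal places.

Per-class F1 score (2·TP/(2·TP+FP+FN)):
  anger: TP=22, FP=3+5=8, FN=8+8=16 → 44/68 = 0.6471
  fear: TP=34, FP=8+2=10, FN=3+0=3 → 68/81 = 0.8395
  surprise: TP=16, FP=8+0=8, FN=5+2=7 → 32/47 = 0.6809
Lowest is class 'anger' with F1 score = 0.647.

0.647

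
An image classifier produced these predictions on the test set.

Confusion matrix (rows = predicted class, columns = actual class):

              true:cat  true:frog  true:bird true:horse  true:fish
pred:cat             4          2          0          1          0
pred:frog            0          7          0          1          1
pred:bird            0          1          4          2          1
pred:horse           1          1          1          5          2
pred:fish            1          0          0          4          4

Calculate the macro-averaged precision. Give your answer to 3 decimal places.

Per-class precision (TP/(TP+FP)):
  cat: TP=4, FP=2+0+1+0=3 → 4/7 = 0.5714
  frog: TP=7, FP=0+0+1+1=2 → 7/9 = 0.7778
  bird: TP=4, FP=0+1+2+1=4 → 4/8 = 0.5000
  horse: TP=5, FP=1+1+1+2=5 → 5/10 = 0.5000
  fish: TP=4, FP=1+0+0+4=5 → 4/9 = 0.4444
Macro-precision = mean = (0.5714 + 0.7778 + 0.5000 + 0.5000 + 0.4444) / 5 = 0.559

0.559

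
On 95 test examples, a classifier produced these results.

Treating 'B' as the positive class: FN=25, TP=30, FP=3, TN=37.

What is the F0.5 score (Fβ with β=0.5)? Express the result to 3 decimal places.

Fβ = (1+β²)·TP / ((1+β²)·TP + β²·FN + FP), with β²=1/4
= 1.25·30 / (1.25·30 + 0.25·25 + 3) = 0.802

0.802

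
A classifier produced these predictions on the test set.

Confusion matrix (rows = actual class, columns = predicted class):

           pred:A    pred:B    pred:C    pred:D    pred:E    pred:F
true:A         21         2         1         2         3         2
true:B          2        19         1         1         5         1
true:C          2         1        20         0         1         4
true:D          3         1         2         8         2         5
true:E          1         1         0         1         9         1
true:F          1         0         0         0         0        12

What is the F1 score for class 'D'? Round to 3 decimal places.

0.485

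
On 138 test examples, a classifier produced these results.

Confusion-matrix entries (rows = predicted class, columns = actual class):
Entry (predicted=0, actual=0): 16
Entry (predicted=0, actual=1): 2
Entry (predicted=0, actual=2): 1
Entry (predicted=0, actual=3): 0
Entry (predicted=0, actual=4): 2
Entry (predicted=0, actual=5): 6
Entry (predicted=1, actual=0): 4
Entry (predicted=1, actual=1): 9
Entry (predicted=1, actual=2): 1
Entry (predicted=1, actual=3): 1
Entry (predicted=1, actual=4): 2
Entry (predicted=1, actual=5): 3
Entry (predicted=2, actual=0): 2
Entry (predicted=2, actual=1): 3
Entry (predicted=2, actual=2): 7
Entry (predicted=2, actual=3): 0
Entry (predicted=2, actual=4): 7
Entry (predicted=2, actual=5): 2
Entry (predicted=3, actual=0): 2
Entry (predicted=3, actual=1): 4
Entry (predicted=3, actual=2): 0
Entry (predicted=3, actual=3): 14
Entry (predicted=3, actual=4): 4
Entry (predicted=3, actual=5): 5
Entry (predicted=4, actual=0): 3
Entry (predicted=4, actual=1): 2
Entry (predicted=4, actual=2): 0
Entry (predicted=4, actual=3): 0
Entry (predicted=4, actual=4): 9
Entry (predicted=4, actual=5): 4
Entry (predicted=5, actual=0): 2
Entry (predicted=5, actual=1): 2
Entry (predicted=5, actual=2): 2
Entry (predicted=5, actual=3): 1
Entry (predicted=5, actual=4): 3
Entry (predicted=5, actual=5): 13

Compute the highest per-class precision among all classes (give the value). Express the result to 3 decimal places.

0.593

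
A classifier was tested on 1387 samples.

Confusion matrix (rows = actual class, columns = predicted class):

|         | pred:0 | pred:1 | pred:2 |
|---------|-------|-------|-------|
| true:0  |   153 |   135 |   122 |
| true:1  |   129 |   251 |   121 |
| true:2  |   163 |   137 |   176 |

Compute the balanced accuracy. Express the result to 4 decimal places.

Balanced accuracy = mean of per-class recall.
  0: recall = 153/410 = 0.37317
  1: recall = 251/501 = 0.50100
  2: recall = 176/476 = 0.36975
Mean = (0.37317 + 0.50100 + 0.36975) / 3 = 0.4146

0.4146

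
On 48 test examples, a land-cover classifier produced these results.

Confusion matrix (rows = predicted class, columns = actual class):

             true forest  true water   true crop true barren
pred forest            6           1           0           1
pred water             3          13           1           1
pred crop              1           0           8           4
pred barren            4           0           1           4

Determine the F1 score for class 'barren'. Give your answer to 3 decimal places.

One-vs-rest for 'barren': TP = diagonal; FP = other classes predicted 'barren'; FN = 'barren' predicted as other.
F1 score = 2·TP/(2·TP+FP+FN).
barren: TP=4, FP=4+0+1=5, FN=1+1+4=6 → 8/19 = 0.4211

0.421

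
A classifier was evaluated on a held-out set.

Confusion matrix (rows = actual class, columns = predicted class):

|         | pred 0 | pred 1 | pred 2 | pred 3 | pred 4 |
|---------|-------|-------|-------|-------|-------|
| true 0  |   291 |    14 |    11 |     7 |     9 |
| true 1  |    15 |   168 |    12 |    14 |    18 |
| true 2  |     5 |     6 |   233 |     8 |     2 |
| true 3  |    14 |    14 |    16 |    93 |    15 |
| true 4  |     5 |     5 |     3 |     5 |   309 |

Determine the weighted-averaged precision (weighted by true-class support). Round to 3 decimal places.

0.843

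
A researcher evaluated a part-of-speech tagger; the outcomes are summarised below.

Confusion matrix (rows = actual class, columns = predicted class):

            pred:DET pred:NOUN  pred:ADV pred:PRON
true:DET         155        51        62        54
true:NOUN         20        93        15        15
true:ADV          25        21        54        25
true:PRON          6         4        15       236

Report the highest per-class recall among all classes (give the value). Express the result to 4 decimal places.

0.9042

Per-class recall (TP/(TP+FN)):
  DET: TP=155, FN=51+62+54=167 → 155/322 = 0.48137
  NOUN: TP=93, FN=20+15+15=50 → 93/143 = 0.65035
  ADV: TP=54, FN=25+21+25=71 → 54/125 = 0.43200
  PRON: TP=236, FN=6+4+15=25 → 236/261 = 0.90421
Highest is class 'PRON' with recall = 0.9042.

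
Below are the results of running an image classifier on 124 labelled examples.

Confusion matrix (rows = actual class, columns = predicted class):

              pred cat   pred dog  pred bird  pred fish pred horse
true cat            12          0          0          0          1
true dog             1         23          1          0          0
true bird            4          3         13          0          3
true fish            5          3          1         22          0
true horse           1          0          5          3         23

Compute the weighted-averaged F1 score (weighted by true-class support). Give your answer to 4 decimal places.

0.7514

Per-class F1 score (2·TP/(2·TP+FP+FN)):
  cat: TP=12, FP=1+4+5+1=11, FN=0+0+0+1=1 → 24/36 = 0.66667
  dog: TP=23, FP=0+3+3+0=6, FN=1+1+0+0=2 → 46/54 = 0.85185
  bird: TP=13, FP=0+1+1+5=7, FN=4+3+0+3=10 → 26/43 = 0.60465
  fish: TP=22, FP=0+0+0+3=3, FN=5+3+1+0=9 → 44/56 = 0.78571
  horse: TP=23, FP=1+0+3+0=4, FN=1+0+5+3=9 → 46/59 = 0.77966
Weighted-F1 score = Σ (supportᵢ/N)·F1 scoreᵢ with N=124: (13/124)·0.66667 + (25/124)·0.85185 + (23/124)·0.60465 + (31/124)·0.78571 + (32/124)·0.77966 = 0.7514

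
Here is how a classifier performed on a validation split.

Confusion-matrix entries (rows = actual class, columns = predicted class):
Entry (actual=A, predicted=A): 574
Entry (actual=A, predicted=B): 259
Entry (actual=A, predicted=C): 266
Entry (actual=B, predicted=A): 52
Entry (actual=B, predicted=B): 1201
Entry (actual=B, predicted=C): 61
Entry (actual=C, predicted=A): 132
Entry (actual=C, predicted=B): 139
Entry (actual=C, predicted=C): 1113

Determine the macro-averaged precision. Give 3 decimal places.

Per-class precision (TP/(TP+FP)):
  A: TP=574, FP=52+132=184 → 574/758 = 0.7573
  B: TP=1201, FP=259+139=398 → 1201/1599 = 0.7511
  C: TP=1113, FP=266+61=327 → 1113/1440 = 0.7729
Macro-precision = mean = (0.7573 + 0.7511 + 0.7729) / 3 = 0.760

0.760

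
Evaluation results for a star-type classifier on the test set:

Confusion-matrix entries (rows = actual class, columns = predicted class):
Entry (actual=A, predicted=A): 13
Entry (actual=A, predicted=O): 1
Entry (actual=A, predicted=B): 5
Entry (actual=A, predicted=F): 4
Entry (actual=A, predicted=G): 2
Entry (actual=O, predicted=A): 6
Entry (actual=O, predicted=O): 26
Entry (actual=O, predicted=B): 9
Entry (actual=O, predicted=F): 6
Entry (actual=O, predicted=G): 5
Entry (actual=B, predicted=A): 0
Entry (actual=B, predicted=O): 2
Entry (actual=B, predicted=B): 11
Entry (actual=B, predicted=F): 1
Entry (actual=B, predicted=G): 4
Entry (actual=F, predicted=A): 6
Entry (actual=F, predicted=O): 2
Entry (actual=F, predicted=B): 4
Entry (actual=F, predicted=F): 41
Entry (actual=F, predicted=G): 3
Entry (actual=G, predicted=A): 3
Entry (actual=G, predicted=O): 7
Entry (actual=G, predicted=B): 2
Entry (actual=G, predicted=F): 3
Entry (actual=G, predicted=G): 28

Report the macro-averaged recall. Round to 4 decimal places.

Per-class recall (TP/(TP+FN)):
  A: TP=13, FN=1+5+4+2=12 → 13/25 = 0.52000
  O: TP=26, FN=6+9+6+5=26 → 26/52 = 0.50000
  B: TP=11, FN=0+2+1+4=7 → 11/18 = 0.61111
  F: TP=41, FN=6+2+4+3=15 → 41/56 = 0.73214
  G: TP=28, FN=3+7+2+3=15 → 28/43 = 0.65116
Macro-recall = mean = (0.52000 + 0.50000 + 0.61111 + 0.73214 + 0.65116) / 5 = 0.6029

0.6029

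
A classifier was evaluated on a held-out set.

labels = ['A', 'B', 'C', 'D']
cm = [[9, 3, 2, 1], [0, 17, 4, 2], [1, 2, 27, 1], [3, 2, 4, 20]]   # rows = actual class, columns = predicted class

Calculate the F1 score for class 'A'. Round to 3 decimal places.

0.643

F1 score = 2·TP/(2·TP+FP+FN).
A: TP=9, FP=0+1+3=4, FN=3+2+1=6 → 18/28 = 0.6429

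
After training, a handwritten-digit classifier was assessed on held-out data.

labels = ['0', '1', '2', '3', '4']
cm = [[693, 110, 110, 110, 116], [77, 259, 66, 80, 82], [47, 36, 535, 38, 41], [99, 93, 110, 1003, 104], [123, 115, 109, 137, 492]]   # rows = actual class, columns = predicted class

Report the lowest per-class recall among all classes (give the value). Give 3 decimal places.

0.459

Per-class recall (TP/(TP+FN)):
  0: TP=693, FN=110+110+110+116=446 → 693/1139 = 0.6084
  1: TP=259, FN=77+66+80+82=305 → 259/564 = 0.4592
  2: TP=535, FN=47+36+38+41=162 → 535/697 = 0.7676
  3: TP=1003, FN=99+93+110+104=406 → 1003/1409 = 0.7119
  4: TP=492, FN=123+115+109+137=484 → 492/976 = 0.5041
Lowest is class '1' with recall = 0.459.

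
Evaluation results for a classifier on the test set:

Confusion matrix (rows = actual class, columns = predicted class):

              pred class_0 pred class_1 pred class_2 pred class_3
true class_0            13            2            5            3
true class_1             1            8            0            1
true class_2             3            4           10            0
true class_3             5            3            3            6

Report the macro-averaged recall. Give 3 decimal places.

0.577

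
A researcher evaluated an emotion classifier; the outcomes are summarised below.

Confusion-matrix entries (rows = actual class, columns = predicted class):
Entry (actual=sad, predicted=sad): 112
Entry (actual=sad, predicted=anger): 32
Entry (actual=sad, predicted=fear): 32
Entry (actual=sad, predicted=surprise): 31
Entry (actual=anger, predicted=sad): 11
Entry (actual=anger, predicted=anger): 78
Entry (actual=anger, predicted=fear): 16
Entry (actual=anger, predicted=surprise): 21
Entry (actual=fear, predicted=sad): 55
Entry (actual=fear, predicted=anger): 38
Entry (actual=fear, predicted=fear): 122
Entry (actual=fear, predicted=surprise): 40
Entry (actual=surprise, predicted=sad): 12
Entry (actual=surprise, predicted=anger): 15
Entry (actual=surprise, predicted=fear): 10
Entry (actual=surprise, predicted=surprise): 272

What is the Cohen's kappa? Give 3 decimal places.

Observed agreement pₒ = trace/N = 584/897 = 0.6511
Expected agreement pₑ = Σ (rowᵢ·colᵢ)/N² = (207·190 + 126·163 + 255·180 + 309·364)/897² = 0.2712
κ = (pₒ − pₑ)/(1 − pₑ) = (0.6511 − 0.2712)/(1 − 0.2712) = 0.521

0.521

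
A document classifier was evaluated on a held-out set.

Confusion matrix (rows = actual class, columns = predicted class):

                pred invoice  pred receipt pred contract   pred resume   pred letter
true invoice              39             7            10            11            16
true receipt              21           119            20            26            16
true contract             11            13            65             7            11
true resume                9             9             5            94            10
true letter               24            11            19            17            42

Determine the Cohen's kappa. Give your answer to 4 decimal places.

Observed agreement pₒ = trace/N = 359/632 = 0.56804
Expected agreement pₑ = Σ (rowᵢ·colᵢ)/N² = (83·104 + 202·159 + 107·119 + 127·155 + 113·95)/632² = 0.21006
κ = (pₒ − pₑ)/(1 − pₑ) = (0.56804 − 0.21006)/(1 − 0.21006) = 0.4532

0.4532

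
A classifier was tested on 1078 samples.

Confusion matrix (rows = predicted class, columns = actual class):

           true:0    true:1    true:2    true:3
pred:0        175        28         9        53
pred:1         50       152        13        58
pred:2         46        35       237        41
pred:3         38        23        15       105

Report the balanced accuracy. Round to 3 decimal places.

Balanced accuracy = mean of per-class recall.
  0: recall = 175/309 = 0.5663
  1: recall = 152/238 = 0.6387
  2: recall = 237/274 = 0.8650
  3: recall = 105/257 = 0.4086
Mean = (0.5663 + 0.6387 + 0.8650 + 0.4086) / 4 = 0.620

0.620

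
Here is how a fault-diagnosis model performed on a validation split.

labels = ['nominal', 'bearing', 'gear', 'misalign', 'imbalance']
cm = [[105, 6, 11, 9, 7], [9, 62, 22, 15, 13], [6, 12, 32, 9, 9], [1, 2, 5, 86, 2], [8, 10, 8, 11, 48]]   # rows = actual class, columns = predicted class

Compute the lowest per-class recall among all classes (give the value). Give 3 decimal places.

Per-class recall (TP/(TP+FN)):
  nominal: TP=105, FN=6+11+9+7=33 → 105/138 = 0.7609
  bearing: TP=62, FN=9+22+15+13=59 → 62/121 = 0.5124
  gear: TP=32, FN=6+12+9+9=36 → 32/68 = 0.4706
  misalign: TP=86, FN=1+2+5+2=10 → 86/96 = 0.8958
  imbalance: TP=48, FN=8+10+8+11=37 → 48/85 = 0.5647
Lowest is class 'gear' with recall = 0.471.

0.471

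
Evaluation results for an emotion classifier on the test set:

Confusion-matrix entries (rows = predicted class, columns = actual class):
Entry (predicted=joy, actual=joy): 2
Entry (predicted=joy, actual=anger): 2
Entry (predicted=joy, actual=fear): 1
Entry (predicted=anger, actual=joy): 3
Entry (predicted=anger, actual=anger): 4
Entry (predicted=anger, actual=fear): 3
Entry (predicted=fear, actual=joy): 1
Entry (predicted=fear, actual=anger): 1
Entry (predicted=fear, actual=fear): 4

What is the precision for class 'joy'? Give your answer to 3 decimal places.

0.400

Take TP from the diagonal, FP from the rest of the 'joy' prediction marginal, FN from the rest of the 'joy' actual marginal.
precision = TP/(TP+FP).
joy: TP=2, FP=2+1=3 → 2/5 = 0.4000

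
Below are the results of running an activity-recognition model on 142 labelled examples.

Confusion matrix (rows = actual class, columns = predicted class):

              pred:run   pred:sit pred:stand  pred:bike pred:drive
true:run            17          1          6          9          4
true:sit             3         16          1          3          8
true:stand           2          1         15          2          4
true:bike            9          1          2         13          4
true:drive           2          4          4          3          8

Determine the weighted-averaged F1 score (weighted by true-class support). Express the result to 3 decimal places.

Per-class F1 score (2·TP/(2·TP+FP+FN)):
  run: TP=17, FP=3+2+9+2=16, FN=1+6+9+4=20 → 34/70 = 0.4857
  sit: TP=16, FP=1+1+1+4=7, FN=3+1+3+8=15 → 32/54 = 0.5926
  stand: TP=15, FP=6+1+2+4=13, FN=2+1+2+4=9 → 30/52 = 0.5769
  bike: TP=13, FP=9+3+2+3=17, FN=9+1+2+4=16 → 26/59 = 0.4407
  drive: TP=8, FP=4+8+4+4=20, FN=2+4+4+3=13 → 16/49 = 0.3265
Weighted-F1 score = Σ (supportᵢ/N)·F1 scoreᵢ with N=142: (37/142)·0.4857 + (31/142)·0.5926 + (24/142)·0.5769 + (29/142)·0.4407 + (21/142)·0.3265 = 0.492

0.492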